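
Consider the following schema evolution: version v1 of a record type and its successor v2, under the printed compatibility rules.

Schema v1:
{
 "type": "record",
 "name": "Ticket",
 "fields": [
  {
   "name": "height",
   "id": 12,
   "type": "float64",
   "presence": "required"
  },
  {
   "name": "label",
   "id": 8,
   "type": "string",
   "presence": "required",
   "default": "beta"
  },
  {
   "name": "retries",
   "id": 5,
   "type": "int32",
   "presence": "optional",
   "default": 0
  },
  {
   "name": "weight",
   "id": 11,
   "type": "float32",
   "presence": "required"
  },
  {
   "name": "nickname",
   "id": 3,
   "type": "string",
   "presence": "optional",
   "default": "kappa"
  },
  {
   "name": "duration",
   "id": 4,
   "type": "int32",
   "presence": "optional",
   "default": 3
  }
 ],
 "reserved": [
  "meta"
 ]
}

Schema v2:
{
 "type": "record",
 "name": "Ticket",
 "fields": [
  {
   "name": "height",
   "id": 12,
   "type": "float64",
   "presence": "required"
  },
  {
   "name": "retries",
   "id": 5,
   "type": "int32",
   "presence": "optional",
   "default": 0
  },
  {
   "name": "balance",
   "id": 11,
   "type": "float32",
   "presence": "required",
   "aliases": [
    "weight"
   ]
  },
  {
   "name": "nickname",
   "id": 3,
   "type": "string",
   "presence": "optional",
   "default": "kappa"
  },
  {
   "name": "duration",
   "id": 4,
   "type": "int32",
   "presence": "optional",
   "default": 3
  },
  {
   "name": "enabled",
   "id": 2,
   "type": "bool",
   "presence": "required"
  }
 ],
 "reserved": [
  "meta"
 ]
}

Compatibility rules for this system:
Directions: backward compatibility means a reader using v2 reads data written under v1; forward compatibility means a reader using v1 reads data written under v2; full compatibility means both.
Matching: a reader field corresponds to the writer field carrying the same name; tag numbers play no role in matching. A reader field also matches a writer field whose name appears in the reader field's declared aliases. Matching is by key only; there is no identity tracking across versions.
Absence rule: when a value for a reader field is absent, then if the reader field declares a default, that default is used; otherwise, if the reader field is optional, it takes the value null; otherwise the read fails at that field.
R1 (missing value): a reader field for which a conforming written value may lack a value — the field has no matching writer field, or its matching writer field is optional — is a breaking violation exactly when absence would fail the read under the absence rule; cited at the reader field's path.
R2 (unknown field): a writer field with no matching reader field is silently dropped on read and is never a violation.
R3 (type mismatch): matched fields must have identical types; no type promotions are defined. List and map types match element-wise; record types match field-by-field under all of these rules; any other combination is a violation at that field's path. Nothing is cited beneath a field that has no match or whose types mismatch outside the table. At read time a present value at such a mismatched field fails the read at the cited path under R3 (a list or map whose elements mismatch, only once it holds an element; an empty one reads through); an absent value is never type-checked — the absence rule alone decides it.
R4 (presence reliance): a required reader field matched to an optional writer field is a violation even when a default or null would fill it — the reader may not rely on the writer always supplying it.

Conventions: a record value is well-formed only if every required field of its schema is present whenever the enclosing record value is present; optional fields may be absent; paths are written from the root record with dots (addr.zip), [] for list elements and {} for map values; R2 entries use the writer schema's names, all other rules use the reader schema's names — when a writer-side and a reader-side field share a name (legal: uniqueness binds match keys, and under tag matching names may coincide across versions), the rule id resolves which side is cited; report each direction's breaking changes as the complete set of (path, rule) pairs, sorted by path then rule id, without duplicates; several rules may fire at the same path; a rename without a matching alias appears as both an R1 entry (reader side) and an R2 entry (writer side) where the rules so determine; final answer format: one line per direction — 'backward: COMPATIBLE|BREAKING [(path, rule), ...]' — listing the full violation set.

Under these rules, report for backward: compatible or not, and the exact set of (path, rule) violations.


backward: BREAKING [(enabled, R1)]

each type pair in Ticket: writer, then reader
backward pass over Ticket, reader schema v2, writer schema v1:
  height <- height (float64 -> float64, writer required)
  retries <- retries (int32 -> int32, writer optional)
  balance <- weight (float32 -> float32, writer required)
  nickname <- nickname (string -> string, writer optional)
  duration <- duration (int32 -> int32, writer optional)
  enabled has no writer counterpart
  writer field label has no reader counterpart
  R1 fires at enabled
  => 1 violation(s): backward is BREAKING for Ticket
diffs on Ticket not affecting the asked answer:
  removed field label from record Ticket -> fires no rule on Ticket, leaving the asked answer as it is
  renamed field weight to balance in record Ticket (alias weight declared on the renamed field) -> fires only in the forward direction of Ticket, which is not asked here


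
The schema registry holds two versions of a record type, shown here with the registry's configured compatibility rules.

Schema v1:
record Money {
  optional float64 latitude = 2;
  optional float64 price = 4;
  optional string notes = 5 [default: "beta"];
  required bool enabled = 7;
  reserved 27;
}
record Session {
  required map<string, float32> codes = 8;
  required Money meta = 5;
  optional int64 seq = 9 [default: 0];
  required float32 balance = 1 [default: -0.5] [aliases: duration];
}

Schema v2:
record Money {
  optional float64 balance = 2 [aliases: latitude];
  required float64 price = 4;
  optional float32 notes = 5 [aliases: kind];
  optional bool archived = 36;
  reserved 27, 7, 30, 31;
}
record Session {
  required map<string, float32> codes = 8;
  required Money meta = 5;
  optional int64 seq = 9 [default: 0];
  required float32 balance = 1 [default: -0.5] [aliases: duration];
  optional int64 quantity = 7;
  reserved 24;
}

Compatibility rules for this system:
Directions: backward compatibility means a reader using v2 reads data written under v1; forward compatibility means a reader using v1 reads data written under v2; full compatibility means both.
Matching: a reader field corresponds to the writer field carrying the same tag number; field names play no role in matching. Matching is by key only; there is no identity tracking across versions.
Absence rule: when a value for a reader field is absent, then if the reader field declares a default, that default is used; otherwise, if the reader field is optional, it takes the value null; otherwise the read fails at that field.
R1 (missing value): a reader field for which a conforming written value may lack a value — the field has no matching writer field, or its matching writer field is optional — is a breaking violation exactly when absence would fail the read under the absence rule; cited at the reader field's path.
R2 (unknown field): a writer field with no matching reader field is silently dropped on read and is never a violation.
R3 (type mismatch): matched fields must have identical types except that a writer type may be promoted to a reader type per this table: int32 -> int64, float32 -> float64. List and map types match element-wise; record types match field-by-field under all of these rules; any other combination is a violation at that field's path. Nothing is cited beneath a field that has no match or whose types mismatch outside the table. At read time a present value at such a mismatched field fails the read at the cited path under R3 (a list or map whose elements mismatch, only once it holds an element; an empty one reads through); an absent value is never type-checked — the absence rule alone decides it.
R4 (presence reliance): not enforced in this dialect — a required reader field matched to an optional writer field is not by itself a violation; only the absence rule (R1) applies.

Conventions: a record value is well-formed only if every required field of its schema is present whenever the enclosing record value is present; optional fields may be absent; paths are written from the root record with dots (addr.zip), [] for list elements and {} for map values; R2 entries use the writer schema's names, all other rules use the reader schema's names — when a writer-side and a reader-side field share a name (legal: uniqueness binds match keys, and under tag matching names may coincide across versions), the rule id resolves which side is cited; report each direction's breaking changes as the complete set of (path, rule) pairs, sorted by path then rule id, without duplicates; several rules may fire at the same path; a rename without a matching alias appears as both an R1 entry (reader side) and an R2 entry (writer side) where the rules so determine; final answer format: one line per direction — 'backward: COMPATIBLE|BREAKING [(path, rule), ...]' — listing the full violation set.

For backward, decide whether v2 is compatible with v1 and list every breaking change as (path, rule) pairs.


backward: BREAKING [(meta.notes, R3), (meta.price, R1)]

each type pair in Session: writer, then reader
backward analysis of Session with v2 as reader and v1 as writer:
  codes: paired with writer codes (map<string, float32> -> map<string, float32>; writer required)
  meta: paired with writer meta (Money -> Money; writer required)
  seq: paired with writer seq (int64 -> int64; writer optional)
  balance: paired with writer balance (float32 -> float32; writer required)
  quantity has no writer counterpart
  meta.balance: paired with writer meta.latitude (float64 -> float64; writer optional)
  meta.price: paired with writer meta.price (float64 -> float64; writer optional)
  meta.notes: paired with writer meta.notes (string -> float32; writer optional)
  meta.archived has no writer counterpart
  meta.enabled (writer side), unknown to reader
  breaking: (meta.notes, R3)
  breaking: (meta.price, R1)
  backward on Session therefore BREAKING (2)
the other Session changes do not affect what is asked:
  added field quantity to record Session: optional int64, tag 7 (in v2 it sits last) -> triggers nothing under Session's printed rules — same verdict
  added field archived to record Money: optional bool, tag 36 (in v2 it sits last) -> triggers nothing under Session's printed rules — same verdict
  removed field enabled from record Money (its key 7 joins the reserved list) -> its effect on Session is confined to the forward direction, not asked
  renamed field latitude to balance in record Money (alias latitude declared on the renamed field) -> triggers nothing under Session's printed rules — same verdict


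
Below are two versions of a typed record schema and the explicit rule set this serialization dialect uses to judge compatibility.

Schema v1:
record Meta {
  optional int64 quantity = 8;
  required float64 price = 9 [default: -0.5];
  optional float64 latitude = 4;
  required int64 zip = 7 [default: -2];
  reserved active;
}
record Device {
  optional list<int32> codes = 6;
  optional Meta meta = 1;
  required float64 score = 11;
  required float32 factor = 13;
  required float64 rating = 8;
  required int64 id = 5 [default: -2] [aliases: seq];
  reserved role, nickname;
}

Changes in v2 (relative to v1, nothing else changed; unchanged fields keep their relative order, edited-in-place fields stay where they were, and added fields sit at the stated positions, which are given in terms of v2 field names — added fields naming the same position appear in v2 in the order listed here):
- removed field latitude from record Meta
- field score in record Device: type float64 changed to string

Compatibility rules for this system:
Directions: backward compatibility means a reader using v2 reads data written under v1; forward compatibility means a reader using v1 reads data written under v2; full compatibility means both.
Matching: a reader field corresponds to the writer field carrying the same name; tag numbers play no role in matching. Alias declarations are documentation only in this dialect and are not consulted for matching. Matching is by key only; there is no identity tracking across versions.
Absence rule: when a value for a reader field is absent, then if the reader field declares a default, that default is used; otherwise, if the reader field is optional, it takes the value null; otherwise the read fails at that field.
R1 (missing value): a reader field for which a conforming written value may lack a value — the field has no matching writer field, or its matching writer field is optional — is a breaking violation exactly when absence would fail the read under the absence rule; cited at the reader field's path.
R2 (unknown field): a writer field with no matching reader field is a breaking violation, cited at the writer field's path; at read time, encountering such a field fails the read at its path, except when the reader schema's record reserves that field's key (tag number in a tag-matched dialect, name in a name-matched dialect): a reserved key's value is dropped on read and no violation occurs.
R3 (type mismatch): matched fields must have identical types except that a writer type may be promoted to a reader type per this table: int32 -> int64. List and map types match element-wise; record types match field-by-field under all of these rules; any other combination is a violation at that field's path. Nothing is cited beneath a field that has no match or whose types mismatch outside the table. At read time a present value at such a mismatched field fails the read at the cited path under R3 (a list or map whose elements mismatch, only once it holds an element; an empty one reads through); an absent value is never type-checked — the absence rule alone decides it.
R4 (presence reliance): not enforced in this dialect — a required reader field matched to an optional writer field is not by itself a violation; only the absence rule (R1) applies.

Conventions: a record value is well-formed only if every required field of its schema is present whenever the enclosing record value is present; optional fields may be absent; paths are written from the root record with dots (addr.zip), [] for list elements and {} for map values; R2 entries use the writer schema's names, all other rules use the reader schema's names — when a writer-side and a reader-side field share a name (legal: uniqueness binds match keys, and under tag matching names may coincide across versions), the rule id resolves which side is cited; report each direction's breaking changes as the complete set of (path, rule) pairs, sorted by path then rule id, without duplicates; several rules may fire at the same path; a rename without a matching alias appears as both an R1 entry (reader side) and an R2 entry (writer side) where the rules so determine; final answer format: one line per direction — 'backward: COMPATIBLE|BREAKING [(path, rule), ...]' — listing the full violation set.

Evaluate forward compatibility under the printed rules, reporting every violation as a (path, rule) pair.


the writer's type comes first in each Device pair
forward on Device — v1 reading data written by v2:
  codes <- codes (list<int32> -> list<int32>, writer optional)
  meta <- meta (Meta -> Meta, writer optional)
  score <- score (string -> float64, writer required)
  factor <- factor (float32 -> float32, writer required)
  rating <- rating (float64 -> float64, writer required)
  id <- id (int64 -> int64, writer required)
  meta.quantity <- meta.quantity (int64 -> int64, writer optional)
  meta.price <- meta.price (float64 -> float64, writer required)
  meta.latitude has no writer counterpart
  meta.zip <- meta.zip (int64 -> int64, writer required)
  rule R3 violated at score
  => forward: BREAKING (1)
checking off the Device differences that do not matter here:
  removed field latitude from record Meta -> affects backward compatibility only, which is not asked

forward: BREAKING [(score, R3)]


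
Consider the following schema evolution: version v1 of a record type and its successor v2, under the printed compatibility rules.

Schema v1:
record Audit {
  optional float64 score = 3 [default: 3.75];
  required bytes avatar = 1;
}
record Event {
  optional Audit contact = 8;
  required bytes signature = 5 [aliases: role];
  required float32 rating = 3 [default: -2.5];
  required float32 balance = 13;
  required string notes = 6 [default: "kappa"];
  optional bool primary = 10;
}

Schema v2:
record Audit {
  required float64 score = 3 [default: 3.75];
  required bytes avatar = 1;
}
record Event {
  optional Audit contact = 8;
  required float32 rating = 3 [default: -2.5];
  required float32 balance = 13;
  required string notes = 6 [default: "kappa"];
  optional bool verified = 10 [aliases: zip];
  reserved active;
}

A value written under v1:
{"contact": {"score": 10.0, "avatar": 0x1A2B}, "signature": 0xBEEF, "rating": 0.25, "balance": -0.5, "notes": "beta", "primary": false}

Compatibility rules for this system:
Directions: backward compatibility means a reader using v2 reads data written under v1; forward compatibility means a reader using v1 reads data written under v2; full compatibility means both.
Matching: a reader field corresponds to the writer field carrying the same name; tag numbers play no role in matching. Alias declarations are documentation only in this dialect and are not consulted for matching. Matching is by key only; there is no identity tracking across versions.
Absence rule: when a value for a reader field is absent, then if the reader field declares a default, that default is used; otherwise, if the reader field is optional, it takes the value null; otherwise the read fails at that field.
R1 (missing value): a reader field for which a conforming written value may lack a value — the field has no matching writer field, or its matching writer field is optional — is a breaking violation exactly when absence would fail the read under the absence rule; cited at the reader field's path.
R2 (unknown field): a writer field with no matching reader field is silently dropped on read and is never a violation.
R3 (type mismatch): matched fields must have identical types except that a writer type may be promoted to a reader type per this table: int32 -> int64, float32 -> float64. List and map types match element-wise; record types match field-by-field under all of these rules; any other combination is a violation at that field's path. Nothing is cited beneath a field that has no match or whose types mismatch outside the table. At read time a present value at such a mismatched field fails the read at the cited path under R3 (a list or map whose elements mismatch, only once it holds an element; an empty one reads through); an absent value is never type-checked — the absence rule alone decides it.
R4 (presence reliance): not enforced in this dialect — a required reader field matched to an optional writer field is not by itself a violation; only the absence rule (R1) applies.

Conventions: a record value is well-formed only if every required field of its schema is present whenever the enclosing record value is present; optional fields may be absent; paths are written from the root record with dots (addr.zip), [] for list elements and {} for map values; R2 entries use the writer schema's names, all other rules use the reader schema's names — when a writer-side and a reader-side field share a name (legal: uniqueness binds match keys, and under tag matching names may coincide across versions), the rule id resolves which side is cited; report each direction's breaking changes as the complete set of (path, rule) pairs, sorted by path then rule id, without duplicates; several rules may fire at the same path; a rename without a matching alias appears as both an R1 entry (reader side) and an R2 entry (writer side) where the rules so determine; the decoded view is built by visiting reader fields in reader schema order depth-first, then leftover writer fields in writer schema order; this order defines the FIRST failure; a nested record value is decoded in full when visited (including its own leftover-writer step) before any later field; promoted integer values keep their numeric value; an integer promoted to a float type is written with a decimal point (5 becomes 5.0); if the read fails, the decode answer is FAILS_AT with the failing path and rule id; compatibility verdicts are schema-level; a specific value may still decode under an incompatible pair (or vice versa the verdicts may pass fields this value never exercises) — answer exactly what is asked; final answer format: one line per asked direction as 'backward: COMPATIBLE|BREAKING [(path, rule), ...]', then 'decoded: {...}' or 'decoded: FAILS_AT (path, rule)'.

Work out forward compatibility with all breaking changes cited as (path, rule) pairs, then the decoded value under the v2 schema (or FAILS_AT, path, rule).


in Event below, arrows point writer -> reader
forward on Event — v1 reading data written by v2:
  contact: paired with writer contact (Audit -> Audit; writer optional)
  signature: no writer-side match
  rating: paired with writer rating (float32 -> float32; writer required)
  balance: paired with writer balance (float32 -> float32; writer required)
  notes: paired with writer notes (string -> string; writer required)
  primary: no writer-side match
  leftover writer field: verified
  contact.score: paired with writer contact.score (float64 -> float64; writer required)
  contact.avatar: paired with writer contact.avatar (bytes -> bytes; writer required)
  R1 fires at signature
  => 1 violation(s): forward is BREAKING for Event
migrating the Event value to v2:
  contact.score := 10.0
  contact.avatar := 0x1A2B
  rating := 0.25
  balance := -0.5
  notes := "beta"
  verified := null (absent, optional -> null)
  writer signature: unknown -> dropped
  writer primary: unknown -> dropped
  => decoded: {"contact": {"score": 10.0, "avatar": 0x1A2B}, "rating": 0.25, "balance": -0.5, "notes": "beta", "verified": null}
checking off the Event differences that do not matter here:
  field score in record Audit: optional changed to required -> fires no rule on Event, leaving the asked answer as it is

forward: BREAKING [(signature, R1)]; decoded: {"contact": {"score": 10.0, "avatar": 0x1A2B}, "rating": 0.25, "balance": -0.5, "notes": "beta", "verified": null}


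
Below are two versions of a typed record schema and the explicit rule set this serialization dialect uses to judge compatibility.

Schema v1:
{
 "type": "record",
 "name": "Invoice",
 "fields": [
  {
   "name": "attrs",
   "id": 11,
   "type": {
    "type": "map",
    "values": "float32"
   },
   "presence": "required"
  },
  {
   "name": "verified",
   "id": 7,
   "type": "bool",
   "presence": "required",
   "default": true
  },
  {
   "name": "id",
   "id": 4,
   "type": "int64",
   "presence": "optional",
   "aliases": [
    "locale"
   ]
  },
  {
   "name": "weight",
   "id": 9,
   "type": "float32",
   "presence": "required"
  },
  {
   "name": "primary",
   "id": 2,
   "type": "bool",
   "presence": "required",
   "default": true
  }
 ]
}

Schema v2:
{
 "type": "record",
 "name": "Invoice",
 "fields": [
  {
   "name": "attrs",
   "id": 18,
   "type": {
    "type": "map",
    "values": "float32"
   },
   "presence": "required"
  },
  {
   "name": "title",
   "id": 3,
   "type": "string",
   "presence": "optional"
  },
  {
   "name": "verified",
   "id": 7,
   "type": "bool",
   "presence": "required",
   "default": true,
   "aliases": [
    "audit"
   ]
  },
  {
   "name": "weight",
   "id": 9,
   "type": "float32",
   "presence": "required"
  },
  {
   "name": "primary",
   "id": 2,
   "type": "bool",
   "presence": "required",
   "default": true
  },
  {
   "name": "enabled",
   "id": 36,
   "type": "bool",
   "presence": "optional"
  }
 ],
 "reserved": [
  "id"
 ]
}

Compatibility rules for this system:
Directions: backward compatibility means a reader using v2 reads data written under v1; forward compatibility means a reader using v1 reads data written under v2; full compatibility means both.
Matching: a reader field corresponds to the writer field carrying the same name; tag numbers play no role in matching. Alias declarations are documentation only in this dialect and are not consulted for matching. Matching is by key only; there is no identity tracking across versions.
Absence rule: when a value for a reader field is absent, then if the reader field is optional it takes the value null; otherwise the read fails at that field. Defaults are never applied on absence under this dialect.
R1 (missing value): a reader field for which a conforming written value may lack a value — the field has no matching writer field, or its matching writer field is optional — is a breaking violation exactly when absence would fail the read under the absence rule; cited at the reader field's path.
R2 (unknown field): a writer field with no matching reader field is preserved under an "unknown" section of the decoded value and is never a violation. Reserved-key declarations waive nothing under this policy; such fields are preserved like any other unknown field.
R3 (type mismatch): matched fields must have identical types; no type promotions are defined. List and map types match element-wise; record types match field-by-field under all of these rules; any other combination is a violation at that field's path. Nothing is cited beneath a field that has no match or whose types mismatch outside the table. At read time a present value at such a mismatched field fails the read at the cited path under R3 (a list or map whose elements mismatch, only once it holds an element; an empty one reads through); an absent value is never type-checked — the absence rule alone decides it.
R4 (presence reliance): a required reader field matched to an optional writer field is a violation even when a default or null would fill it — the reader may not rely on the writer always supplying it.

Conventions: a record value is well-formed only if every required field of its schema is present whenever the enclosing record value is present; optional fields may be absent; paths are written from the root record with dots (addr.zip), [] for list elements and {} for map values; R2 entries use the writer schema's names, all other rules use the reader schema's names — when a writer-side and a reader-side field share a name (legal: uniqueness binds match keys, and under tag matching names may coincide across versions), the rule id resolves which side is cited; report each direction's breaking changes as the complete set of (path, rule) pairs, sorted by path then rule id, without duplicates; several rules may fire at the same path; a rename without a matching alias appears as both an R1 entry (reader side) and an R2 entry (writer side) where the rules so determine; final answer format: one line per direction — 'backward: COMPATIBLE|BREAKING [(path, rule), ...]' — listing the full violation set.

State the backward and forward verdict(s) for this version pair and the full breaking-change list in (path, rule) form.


backward: COMPATIBLE []; forward: COMPATIBLE []

each type pair in Invoice: writer, then reader
backward analysis of Invoice with v2 as reader and v1 as writer:
  attrs: paired with writer attrs (map<string, float32> -> map<string, float32>; writer required)
  no writer field matches reader title
  verified: paired with writer verified (bool -> bool; writer required)
  weight: paired with writer weight (float32 -> float32; writer required)
  primary: paired with writer primary (bool -> bool; writer required)
  no writer field matches reader enabled
  leftover writer field: id
  => no violations; backward on Invoice: COMPATIBLE
forward analysis of Invoice with v1 as reader and v2 as writer:
  attrs: paired with writer attrs (map<string, float32> -> map<string, float32>; writer required)
  verified: paired with writer verified (bool -> bool; writer required)
  no writer field matches reader id
  weight: paired with writer weight (float32 -> float32; writer required)
  primary: paired with writer primary (bool -> bool; writer required)
  leftover writer field: title
  leftover writer field: enabled
  => no violations; forward on Invoice: COMPATIBLE


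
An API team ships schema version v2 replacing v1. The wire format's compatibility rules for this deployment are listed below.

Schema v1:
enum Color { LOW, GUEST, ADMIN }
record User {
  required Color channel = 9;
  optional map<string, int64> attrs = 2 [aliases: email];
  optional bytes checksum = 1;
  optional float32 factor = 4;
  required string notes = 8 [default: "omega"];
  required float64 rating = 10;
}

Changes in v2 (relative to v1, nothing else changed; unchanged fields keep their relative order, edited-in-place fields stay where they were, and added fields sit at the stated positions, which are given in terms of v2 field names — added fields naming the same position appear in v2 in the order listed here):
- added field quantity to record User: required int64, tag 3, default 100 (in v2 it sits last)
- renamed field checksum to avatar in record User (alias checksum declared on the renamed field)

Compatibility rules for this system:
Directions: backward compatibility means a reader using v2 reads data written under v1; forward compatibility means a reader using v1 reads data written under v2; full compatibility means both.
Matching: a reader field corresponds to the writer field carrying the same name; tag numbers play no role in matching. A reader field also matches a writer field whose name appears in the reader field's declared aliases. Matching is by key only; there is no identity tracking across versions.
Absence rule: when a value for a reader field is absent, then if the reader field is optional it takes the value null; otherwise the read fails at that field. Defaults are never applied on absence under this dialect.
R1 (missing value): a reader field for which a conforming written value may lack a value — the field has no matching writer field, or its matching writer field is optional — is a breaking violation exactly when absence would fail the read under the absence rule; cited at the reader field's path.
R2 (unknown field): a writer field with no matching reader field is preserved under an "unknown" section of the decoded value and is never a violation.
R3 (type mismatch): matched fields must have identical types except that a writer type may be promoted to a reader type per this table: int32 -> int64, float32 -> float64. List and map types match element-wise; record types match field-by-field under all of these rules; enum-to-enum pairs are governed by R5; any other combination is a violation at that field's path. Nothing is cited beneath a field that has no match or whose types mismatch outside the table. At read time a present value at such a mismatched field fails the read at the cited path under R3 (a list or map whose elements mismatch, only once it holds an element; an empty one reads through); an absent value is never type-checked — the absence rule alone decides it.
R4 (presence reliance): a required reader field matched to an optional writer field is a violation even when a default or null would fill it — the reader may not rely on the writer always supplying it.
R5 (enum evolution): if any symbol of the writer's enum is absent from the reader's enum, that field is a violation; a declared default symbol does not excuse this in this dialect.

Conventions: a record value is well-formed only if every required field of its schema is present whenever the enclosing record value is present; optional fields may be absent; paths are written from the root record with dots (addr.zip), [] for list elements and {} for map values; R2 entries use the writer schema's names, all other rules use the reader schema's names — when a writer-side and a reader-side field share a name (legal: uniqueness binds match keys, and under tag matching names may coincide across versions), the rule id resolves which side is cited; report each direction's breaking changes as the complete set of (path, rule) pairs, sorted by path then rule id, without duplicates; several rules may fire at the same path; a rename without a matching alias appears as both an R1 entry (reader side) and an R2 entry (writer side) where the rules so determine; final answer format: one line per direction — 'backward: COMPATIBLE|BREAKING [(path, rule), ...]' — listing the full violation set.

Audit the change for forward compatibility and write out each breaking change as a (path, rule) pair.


in User below, arrows point writer -> reader
forward analysis of User with v1 as reader and v2 as writer:
  channel: Color -> Color, writer required; from channel
  attrs: map<string, int64> -> map<string, int64>, writer optional; from attrs
  checksum: no writer-side match
  factor: float32 -> float32, writer optional; from factor
  notes: string -> string, writer required; from notes
  rating: float64 -> float64, writer required; from rating
  writer field avatar has no reader counterpart
  writer field quantity has no reader counterpart
  => no violations; forward on User: COMPATIBLE
ruling out the remaining User differences:
  added field quantity to record User: required int64, tag 3, default 100 (in v2 it sits last) -> affects backward compatibility only, which is not asked
  renamed field checksum to avatar in record User (alias checksum declared on the renamed field) -> fires no rule on User, leaving the asked answer as it is

forward: COMPATIBLE []


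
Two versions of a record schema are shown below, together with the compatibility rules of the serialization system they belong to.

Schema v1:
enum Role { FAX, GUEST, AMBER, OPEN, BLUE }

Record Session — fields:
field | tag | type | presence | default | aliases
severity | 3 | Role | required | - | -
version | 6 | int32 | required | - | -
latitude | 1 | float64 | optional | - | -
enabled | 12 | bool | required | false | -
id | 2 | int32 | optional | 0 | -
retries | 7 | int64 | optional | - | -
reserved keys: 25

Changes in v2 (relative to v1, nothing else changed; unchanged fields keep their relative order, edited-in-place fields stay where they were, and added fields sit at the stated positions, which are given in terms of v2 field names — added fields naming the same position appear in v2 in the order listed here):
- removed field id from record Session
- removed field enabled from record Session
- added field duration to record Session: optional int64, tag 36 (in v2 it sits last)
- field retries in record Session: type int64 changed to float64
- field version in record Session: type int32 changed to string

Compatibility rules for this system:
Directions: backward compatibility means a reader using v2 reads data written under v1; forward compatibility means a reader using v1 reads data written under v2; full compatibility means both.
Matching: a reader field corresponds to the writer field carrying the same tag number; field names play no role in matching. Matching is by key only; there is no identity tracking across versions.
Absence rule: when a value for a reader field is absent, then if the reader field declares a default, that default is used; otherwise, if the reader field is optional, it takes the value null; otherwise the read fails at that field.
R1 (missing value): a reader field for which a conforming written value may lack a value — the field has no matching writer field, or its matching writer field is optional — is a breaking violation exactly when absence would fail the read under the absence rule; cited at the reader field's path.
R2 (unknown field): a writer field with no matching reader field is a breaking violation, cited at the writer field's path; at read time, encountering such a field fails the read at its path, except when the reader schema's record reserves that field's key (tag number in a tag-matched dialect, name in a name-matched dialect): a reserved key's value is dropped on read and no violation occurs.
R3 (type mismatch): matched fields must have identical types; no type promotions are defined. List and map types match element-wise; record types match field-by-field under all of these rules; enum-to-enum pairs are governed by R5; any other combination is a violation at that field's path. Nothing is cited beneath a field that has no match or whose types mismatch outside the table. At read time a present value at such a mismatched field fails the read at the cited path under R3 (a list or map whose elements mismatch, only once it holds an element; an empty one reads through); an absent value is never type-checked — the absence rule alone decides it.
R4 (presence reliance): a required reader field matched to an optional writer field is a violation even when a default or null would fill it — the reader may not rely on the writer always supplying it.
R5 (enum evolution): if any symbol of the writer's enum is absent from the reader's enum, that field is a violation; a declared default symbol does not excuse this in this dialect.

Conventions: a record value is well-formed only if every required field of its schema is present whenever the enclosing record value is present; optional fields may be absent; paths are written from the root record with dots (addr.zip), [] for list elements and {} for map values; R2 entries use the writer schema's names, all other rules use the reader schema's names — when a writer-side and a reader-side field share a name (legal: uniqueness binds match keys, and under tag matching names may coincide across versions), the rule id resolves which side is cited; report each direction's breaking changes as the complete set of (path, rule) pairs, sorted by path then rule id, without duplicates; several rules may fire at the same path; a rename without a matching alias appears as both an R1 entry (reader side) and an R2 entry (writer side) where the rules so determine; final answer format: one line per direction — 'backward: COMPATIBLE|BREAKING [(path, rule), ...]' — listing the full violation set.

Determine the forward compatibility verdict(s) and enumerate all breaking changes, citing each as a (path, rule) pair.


in Session below, arrows point writer -> reader
forward analysis of Session with v1 as reader and v2 as writer:
  Role -> Role, writer required: severity aligns to severity
  string -> int32, writer required: version aligns to version
  float64 -> float64, writer optional: latitude aligns to latitude
  no writer field matches reader enabled
  no writer field matches reader id
  float64 -> int64, writer optional: retries aligns to retries
  writer field duration has no reader counterpart
  violation R2 at duration
  violation R3 at retries
  violation R3 at version
  forward on Session therefore BREAKING (3)
the rest of the Session diff is inert for this question:
  removed field id from record Session -> affects backward compatibility only, which is not asked
  removed field enabled from record Session -> affects backward compatibility only, which is not asked

forward: BREAKING [(duration, R2), (retries, R3), (version, R3)]


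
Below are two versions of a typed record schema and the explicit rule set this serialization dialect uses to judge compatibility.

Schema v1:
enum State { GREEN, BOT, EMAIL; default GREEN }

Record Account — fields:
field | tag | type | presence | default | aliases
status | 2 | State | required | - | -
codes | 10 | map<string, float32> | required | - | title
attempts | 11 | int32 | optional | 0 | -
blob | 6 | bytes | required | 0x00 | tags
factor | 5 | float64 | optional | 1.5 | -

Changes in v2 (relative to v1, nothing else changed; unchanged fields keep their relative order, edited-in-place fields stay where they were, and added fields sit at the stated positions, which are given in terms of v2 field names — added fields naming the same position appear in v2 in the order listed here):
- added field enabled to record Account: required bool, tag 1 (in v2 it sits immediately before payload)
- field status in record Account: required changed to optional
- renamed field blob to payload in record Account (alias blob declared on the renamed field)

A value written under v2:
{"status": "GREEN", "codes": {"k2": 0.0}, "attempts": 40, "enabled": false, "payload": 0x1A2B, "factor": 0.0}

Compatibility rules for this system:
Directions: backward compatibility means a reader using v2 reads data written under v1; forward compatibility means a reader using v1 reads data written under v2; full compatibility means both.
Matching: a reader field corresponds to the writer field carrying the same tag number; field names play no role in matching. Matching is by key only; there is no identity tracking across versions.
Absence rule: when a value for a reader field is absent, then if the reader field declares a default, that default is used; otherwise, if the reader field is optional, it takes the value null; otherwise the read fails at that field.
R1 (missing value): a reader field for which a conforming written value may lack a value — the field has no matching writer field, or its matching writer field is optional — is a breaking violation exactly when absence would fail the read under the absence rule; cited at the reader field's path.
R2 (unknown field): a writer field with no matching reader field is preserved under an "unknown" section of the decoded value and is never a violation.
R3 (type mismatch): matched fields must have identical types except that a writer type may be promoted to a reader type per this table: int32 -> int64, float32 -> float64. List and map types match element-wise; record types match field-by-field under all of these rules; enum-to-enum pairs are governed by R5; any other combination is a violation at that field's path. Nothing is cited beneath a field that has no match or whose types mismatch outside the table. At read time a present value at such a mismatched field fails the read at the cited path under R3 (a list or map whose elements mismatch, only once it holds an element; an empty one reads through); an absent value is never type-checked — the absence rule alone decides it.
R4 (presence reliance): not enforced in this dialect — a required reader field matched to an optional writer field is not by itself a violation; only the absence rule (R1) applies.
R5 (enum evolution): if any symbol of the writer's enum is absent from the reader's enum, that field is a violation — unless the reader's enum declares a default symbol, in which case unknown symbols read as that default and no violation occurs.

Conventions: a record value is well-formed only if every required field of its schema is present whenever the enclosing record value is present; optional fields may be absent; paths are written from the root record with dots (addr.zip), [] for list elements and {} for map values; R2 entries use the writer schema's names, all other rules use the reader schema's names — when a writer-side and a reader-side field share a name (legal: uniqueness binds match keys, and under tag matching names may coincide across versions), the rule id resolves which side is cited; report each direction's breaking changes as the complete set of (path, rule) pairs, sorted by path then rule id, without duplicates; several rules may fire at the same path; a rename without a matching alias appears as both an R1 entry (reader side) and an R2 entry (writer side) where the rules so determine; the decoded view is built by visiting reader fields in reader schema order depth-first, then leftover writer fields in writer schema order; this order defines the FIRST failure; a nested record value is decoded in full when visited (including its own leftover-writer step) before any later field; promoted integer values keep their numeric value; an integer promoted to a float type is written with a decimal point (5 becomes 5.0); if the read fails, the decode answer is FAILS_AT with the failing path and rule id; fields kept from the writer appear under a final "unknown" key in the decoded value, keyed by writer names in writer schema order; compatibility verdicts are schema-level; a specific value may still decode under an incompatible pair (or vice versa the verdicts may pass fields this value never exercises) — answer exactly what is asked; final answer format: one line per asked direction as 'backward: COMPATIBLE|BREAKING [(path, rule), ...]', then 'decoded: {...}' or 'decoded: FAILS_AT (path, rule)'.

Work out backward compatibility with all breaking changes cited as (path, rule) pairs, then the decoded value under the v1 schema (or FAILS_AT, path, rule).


backward: BREAKING [(enabled, R1)]; decoded: {"status": "GREEN", "codes": {"k2": 0.0}, "attempts": 40, "blob": 0x1A2B, "factor": 0.0, "unknown": {"enabled": false}}

the writer's type comes first in each Account pair
backward for Account (reader v2, writer v1):
  status: State -> State, writer required; from status
  codes: map<string, float32> -> map<string, float32>, writer required; from codes
  attempts: int32 -> int32, writer optional; from attempts
  enabled has no writer counterpart
  payload: bytes -> bytes, writer required; from blob
  factor: float64 -> float64, writer optional; from factor
  breaking: (enabled, R1)
  backward on Account therefore BREAKING (1)
migrating the Account value to v1:
  status := "GREEN"
  codes := {"k2": 0.0}
  attempts := 40
  blob := 0x1A2B (from writer payload)
  factor := 0.0
  writer enabled: kept under "unknown"
  => decoded: {"status": "GREEN", "codes": {"k2": 0.0}, "attempts": 40, "blob": 0x1A2B, "factor": 0.0, "unknown": {"enabled": false}}
the other Account changes do not affect what is asked:
  field status in record Account: required changed to optional -> its effect on Account is confined to the forward direction, not asked
  renamed field blob to payload in record Account (alias blob declared on the renamed field) -> fires no rule on Account, leaving the asked answer as it is
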